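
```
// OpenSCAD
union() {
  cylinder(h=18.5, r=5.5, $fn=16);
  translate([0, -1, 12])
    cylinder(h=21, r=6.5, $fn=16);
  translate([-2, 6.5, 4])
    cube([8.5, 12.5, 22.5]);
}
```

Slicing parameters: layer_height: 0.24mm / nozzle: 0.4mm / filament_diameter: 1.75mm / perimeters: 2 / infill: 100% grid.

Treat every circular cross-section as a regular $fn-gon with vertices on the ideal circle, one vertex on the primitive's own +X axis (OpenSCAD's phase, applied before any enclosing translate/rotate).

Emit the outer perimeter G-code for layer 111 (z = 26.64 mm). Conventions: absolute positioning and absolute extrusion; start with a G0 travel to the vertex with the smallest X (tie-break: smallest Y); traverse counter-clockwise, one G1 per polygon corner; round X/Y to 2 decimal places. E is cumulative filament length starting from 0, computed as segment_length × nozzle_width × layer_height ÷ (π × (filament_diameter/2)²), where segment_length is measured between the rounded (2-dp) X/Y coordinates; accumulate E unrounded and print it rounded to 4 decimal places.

At z = 26.64 mm: the cylinder is not intersected at this z (z outside [0, 18.5]); the cylinder at (0, -1): section is a regular 16-gon, circumradius r=6.5; the cube at (-2, 6.5) is not intersected at this z (z outside [4, 26.5]); Taking the union: only the r=6.5 cylinder at (0, -1) is present, so the union is just that shape — 1 connected region. The outline is a single polygon with 16 vertices. Extrusion per mm of travel: 0.4 × 0.24 / (π × 0.875²) = 0.039912. Accumulating E over each segment gives final E = 1.6206.

G0 X-6.50 Y-1.00 Z26.64
G1 X-6.01 Y-3.49 E0.1013
G1 X-4.60 Y-5.60 E0.2026
G1 X-2.49 Y-7.01 E0.3039
G1 X0.00 Y-7.50 E0.4051
G1 X2.49 Y-7.01 E0.5064
G1 X4.60 Y-5.60 E0.6077
G1 X6.01 Y-3.49 E0.7090
G1 X6.50 Y-1.00 E0.8103
G1 X6.01 Y1.49 E0.9116
G1 X4.60 Y3.60 E1.0129
G1 X2.49 Y5.01 E1.1142
G1 X0.00 Y5.50 E1.2154
G1 X-2.49 Y5.01 E1.3167
G1 X-4.60 Y3.60 E1.4180
G1 X-6.01 Y1.49 E1.5193
G1 X-6.50 Y-1.00 E1.6206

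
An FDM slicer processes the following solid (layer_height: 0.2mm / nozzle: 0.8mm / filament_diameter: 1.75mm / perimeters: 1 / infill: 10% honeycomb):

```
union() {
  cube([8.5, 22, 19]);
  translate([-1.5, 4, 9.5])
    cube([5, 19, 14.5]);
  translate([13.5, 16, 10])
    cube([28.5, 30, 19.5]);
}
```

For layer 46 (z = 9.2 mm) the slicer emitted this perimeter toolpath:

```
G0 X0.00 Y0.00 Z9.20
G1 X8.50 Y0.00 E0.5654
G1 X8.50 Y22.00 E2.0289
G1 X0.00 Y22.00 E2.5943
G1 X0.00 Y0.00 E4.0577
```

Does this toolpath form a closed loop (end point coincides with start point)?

yes

Start point (G0): (0.00, 0.00). End point (last G1): the path returns to the start — closed.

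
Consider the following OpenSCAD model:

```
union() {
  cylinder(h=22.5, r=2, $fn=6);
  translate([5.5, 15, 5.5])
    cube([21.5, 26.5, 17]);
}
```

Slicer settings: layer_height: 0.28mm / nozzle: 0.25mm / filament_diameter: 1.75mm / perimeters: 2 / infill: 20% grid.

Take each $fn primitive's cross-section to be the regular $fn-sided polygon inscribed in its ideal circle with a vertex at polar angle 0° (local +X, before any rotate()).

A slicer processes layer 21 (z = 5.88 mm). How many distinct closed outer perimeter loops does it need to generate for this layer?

At z = 5.88 mm: the r=2 cylinder gives a regular 6-gon of circumradius 2 (constant along its height); the cube at (5.5, 15) (footprint 21.5×26.5) is included at this height; Taking the union: the 2 present regions are separate (no shared area or edge), so areas and boundary lengths simply add and each stays a separate island — 2 connected regions. The result has 2 disconnected regions.

2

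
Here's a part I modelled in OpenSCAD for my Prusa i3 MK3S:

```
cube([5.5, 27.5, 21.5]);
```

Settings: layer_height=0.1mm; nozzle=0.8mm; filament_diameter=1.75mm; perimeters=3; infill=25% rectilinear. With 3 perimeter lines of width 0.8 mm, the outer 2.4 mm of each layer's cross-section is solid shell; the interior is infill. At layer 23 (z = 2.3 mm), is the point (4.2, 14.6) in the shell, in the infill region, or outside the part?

shell

At z = 2.3 mm: the cube (footprint 5.5×27.5) is included at this height. Overall, the cross-section is a single solid region. The nearest boundary edge runs (5.50, 0.00)→(5.50, 27.50); distance from the point to it = 1.30 mm. The point is inside the cross-section, 1.30 mm from the nearest boundary — within the 2.4 mm shell band (3 × 0.8).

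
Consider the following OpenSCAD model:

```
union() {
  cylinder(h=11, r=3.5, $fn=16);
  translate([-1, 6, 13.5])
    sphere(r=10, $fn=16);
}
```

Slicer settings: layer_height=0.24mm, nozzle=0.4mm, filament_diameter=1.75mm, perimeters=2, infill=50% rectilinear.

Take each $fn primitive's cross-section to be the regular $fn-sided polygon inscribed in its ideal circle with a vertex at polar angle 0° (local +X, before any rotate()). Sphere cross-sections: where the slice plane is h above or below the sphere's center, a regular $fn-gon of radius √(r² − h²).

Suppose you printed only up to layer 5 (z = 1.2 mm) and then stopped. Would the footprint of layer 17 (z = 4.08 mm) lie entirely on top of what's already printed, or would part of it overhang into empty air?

Compare the two slices. At z = 1.2: the r=3.5 cylinder gives a regular 16-gon of circumradius 3.5 (constant along its height) (area = (16/2)·3.500²·sin(360°/16) = 37.50 mm²); the sphere at (-1, 6) is not intersected at this z (|z−center|=12.300 > r=10); Combining (union): only the r=3.5 cylinder is present, so the union is just that shape — area = 37.50 mm². At z = 4.08: the cylinder: section is a regular 16-gon, circumradius r=3.5 (area = (16/2)·3.500²·sin(360°/16) = 37.50 mm²); the r=10 sphere at (-1, 6) slices to a regular 16-gon of circumradius 3.356 (√(r²−h²) with h=9.42 from center) (area = (16/2)·3.356²·sin(360°/16) = 34.48 mm²); Merging all regions: the regions partially overlap — summed areas 71.99 mm² minus the doubly-counted overlap 1.36 mm² gives 70.63 mm² — area = 70.63 mm². Checking containment: at z = 4.08 the cross-section extends beyond the z = 1.2 cross-section by about 33.13 mm².

part overhangs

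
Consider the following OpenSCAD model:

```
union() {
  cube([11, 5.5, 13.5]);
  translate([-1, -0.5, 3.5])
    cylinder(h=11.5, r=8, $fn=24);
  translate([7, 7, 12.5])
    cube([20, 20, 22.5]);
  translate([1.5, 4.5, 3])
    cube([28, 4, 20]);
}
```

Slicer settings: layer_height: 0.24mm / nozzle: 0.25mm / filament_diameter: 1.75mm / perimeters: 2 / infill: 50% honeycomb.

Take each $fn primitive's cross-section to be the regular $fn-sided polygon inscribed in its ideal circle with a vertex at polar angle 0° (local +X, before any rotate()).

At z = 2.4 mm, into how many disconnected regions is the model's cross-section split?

At z = 2.4 mm: the cube is present — its section is the full 11×5.5 rectangle; the cylinder at (-1, -0.5) is absent (z outside [3.5, 15]); the cube at (7, 7) does not reach this height (z outside [12.5, 35]); the cube at (1.5, 4.5) is absent (z outside [3, 23]); Taking the union: only the 11×5.5 cube is present, so the union is just that shape — 1 connected region. The result has 1 disconnected region.

1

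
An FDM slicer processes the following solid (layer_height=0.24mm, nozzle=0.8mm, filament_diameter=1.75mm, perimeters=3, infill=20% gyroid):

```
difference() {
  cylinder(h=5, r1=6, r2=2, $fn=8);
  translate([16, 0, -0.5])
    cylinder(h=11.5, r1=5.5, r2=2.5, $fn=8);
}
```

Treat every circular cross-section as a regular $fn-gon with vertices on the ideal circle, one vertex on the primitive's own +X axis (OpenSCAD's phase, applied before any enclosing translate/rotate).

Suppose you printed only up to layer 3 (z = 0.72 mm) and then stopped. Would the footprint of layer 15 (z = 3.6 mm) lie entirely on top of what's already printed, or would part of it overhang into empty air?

Compare the two slices. At z = 0.72: the cone: at t=0.144 of its height the radius interpolates to r₁+(r₂−r₁)t = 5.424, giving a regular 8-gon of that circumradius (area = (8/2)·5.424²·sin(360°/8) = 83.21 mm²); the cone at (16, 0): at t=0.106 of its height the radius interpolates to r₁+(r₂−r₁)t = 5.182, giving a regular 8-gon of that circumradius (area = (8/2)·5.182²·sin(360°/8) = 75.94 mm²); Taking the first minus the rest: starting from the cone (83.21 mm²), the cone at (16, 0) misses the remaining region (no effect) — area = 83.21 mm². At z = 3.6: the cone contributes a regular 8-gon of circumradius 3.120 (interpolated between r1=6 and r2=2 at t=0.720) (area = (8/2)·3.120²·sin(360°/8) = 27.53 mm²); the cone at (16, 0): at t=0.357 of its height the radius interpolates to r₁+(r₂−r₁)t = 4.430, giving a regular 8-gon of that circumradius (area = (8/2)·4.430²·sin(360°/8) = 55.52 mm²); Taking the first minus the rest: starting from the cone (27.53 mm²), the cone at (16, 0) misses the remaining region (no effect) — area = 27.53 mm². Checking containment: the cross-section at z = 3.6 is a subset of the cross-section at z = 0.72.

entirely on top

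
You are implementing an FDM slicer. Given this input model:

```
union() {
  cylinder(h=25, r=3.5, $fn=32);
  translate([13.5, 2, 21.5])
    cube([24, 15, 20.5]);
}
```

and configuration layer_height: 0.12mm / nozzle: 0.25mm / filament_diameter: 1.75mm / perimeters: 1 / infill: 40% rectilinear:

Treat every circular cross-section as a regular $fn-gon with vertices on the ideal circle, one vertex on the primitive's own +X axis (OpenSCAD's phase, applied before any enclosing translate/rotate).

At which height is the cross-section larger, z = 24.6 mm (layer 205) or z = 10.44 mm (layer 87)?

layer 205 (z = 24.6 mm)

Layer 205 (z = 24.6): the r=3.5 cylinder contributes a regular 32-gon of circumradius 3.5 (area = (32/2)·3.500²·sin(360°/32) = 38.24 mm²); the cube at (13.5, 2) is present — its section is the full 24×15 rectangle (area 360.00 mm²); Merging all regions: the 2 present regions are separate (no shared area or edge), so areas and boundary lengths simply add and each stays a separate island — area = 398.24 mm². So its area = 398.24 mm². Layer 87 (z = 10.44): the r=3.5 cylinder contributes a regular 32-gon of circumradius 3.5 (area = (32/2)·3.500²·sin(360°/32) = 38.24 mm²); the cube at (13.5, 2) is not intersected at this z (z outside [21.5, 42]); Merging all regions: only the r=3.5 cylinder is present, so the union is just that shape — area = 38.24 mm². So its area = 38.24 mm². Layer 205 is larger (398.24 vs 38.24 mm²).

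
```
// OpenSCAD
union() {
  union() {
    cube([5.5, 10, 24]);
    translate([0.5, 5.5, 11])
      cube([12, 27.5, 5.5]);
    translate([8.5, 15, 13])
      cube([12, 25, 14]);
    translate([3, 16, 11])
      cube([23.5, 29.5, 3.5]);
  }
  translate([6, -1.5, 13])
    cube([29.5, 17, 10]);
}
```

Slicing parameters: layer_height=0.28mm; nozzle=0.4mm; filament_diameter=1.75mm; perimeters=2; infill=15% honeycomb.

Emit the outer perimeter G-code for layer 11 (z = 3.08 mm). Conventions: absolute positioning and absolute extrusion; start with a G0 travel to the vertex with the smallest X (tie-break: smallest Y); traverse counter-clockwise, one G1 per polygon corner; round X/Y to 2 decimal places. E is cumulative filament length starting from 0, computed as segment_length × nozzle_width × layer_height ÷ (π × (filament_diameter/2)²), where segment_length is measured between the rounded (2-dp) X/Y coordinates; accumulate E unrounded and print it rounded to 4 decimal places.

At z = 3.08 mm: the cube is present — its section is the full 5.5×10 rectangle; the cube at (0.5, 5.5) is absent (z outside [11, 16.5]); the cube at (8.5, 15) is absent (z outside [13, 27]); the cube at (3, 16) does not reach this height (z outside [11, 14.5]); Combining (union): only the 5.5×10 cube is present, so the union is just that shape — 1 connected region; the cube at (6, -1.5) is not intersected at this z (z outside [13, 23]); Merging all regions: only the result so far is present, so the union is just that shape — 1 connected region. The outline is a single polygon with 4 vertices. Extrusion per mm of travel: 0.4 × 0.28 / (π × 0.875²) = 0.046564. Accumulating E over each segment gives final E = 1.4435.

G0 X0.00 Y0.00 Z3.08
G1 X5.50 Y0.00 E0.2561
G1 X5.50 Y10.00 E0.7217
G1 X0.00 Y10.00 E0.9778
G1 X0.00 Y0.00 E1.4435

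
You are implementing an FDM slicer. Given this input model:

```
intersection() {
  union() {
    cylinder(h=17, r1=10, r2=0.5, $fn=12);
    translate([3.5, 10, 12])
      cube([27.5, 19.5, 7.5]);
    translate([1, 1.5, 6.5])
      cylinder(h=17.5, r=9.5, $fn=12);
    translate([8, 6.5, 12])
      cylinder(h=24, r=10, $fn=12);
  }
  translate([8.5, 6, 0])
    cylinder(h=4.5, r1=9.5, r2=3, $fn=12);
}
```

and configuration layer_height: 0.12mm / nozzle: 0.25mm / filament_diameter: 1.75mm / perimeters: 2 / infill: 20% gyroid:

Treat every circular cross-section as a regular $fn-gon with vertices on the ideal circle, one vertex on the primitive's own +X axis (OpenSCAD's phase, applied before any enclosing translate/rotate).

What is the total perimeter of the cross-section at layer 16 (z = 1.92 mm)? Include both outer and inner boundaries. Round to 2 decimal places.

At z = 1.92 mm: the cone contributes a regular 12-gon of circumradius 8.927 (interpolated between r1=10 and r2=0.5 at t=0.113) (perimeter = 2·12·8.927·sin(180°/12) = 55.45 mm); the cube at (3.5, 10) does not reach this height (z outside [12, 19.5]); the cylinder at (1, 1.5) is not intersected at this z (z outside [6.5, 24]); the cylinder at (8, 6.5) does not reach this height (z outside [12, 36]); Combining (union): only the cone is present, so the union is just that shape — boundary = 55.45 mm; the cone at (8.5, 6) contributes a regular 12-gon of circumradius 6.727 (interpolated between r1=9.5 and r2=3 at t=0.427) (perimeter = 2·12·6.727·sin(180°/12) = 41.78 mm); Keeping only the common overlap: the cone at (8.5, 6) partially overlaps the result so far; clipping to the common part keeps 37.42 mm² — boundary = 25.15 mm. Overall, the cross-section is a single solid region. Total boundary length (outer) = 25.15 mm.

25.15 mm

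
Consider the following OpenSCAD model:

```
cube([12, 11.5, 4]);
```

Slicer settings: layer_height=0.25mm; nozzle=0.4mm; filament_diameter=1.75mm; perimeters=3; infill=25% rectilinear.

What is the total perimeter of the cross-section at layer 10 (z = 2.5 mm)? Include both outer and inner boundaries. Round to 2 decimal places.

At z = 2.5 mm: the cube is present — its section is the full 12×11.5 rectangle (perimeter 47.00 mm). Overall, the cross-section is a single solid region. Total boundary length (outer) = 47.00 mm.

47.00 mm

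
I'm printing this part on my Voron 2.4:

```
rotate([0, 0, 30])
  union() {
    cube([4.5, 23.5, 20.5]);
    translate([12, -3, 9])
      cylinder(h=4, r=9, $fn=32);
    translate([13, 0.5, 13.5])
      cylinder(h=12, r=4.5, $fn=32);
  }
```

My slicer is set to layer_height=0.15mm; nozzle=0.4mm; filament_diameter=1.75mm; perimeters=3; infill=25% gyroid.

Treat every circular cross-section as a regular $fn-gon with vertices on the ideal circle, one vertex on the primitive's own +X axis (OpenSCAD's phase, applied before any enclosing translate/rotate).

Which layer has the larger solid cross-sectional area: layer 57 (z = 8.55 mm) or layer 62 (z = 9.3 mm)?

layer 62 (z = 9.3 mm)

Layer 57 (z = 8.55): the cube is present — its section is the full 4.5×23.5 rectangle (area 105.75 mm²); the cylinder at (12, -3) is not intersected at this z (z outside [9, 13]); the cylinder at (13, 0.5) is absent (z outside [13.5, 25.5]); Taking the union: only the 4.5×23.5 cube is present, so the union is just that shape — area = 105.75 mm²; (whole slice rotated 30° about Z — lengths, areas and connectivity unchanged). So its area = 105.75 mm². Layer 62 (z = 9.3): the cube is present — its section is the full 4.5×23.5 rectangle (area 105.75 mm²); the cylinder at (12, -3): section is a regular 32-gon, circumradius r=9 (area = (32/2)·9.000²·sin(360°/32) = 252.84 mm²); the cylinder at (13, 0.5) is not intersected at this z (z outside [13.5, 25.5]); Combining (union): the regions partially overlap — summed areas 358.59 mm² minus the doubly-counted overlap 1.01 mm² gives 357.57 mm² — area = 357.57 mm²; (rotated 30° about Z; rotation is an isometry so areas/perimeters/island counts are preserved). So its area = 357.57 mm². Layer 62 is larger (357.57 vs 105.75 mm²).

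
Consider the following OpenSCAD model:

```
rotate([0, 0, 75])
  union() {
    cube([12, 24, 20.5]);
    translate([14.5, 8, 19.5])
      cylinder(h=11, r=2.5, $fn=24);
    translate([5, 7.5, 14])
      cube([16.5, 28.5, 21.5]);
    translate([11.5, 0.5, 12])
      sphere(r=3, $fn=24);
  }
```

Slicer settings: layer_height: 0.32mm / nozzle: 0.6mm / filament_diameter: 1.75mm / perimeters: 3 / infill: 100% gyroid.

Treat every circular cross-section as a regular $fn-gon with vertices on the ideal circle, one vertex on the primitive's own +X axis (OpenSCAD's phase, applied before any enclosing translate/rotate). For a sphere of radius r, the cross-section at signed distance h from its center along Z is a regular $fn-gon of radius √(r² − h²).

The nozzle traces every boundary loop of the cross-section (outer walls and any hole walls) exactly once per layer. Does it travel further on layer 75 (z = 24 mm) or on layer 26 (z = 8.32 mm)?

layer 75 (z = 24 mm)

Layer 75 (z = 24): the cube is not intersected at this z (z outside [0, 20.5]); the r=2.5 cylinder at (14.5, 8) gives a regular 24-gon of circumradius 2.5 (constant along its height) (perimeter = 2·24·2.500·sin(180°/24) = 15.66 mm); the cube at (5, 7.5) is present — its section is the full 16.5×28.5 rectangle (perimeter 90.00 mm); the sphere at (11.5, 0.5) is absent (|z−center|=12.000 > r=3); Taking the union: the regions partially overlap (shared area 12.17 mm²), so the edge portions inside another operand are dropped and the merged outline is re-measured after clipping — boundary = 91.95 mm; (whole slice rotated 75° about Z — lengths, areas and connectivity unchanged). So its perimeter = 91.95 mm. Layer 26 (z = 8.32): the 12×24 cube contributes its full rectangle (perimeter 72.00 mm); the cylinder at (14.5, 8) is not intersected at this z (z outside [19.5, 30.5]); the cube at (5, 7.5) is absent (z outside [14, 35.5]); the sphere at (11.5, 0.5) does not reach this height (|z−center|=3.680 > r=3); Combining (union): only the 12×24 cube is present, so the union is just that shape — boundary = 72.00 mm; (rotated 75° about Z; rotation is an isometry so areas/perimeters/island counts are preserved). So its perimeter = 72.00 mm. Layer 75 is larger (91.95 vs 72.00 mm).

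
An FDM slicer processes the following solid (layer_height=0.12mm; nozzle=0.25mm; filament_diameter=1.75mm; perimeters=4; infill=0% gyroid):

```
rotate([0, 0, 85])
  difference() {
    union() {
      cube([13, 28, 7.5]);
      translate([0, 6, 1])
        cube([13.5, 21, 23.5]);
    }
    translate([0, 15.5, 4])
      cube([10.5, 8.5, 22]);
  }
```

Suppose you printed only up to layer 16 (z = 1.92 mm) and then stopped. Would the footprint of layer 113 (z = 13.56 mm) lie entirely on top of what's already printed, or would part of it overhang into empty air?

Compare the two slices. At z = 1.92: the 13×28 cube contributes its full rectangle (area 364.00 mm²); the cube at (0, 6) is present — its section is the full 13.5×21 rectangle (area 283.50 mm²); Merging all regions: the regions partially overlap — summed areas 647.50 mm² minus the doubly-counted overlap 273.00 mm² gives 374.50 mm² — area = 374.50 mm²; the cube at (0, 15.5) is absent (z outside [4, 26]); After the difference (first − rest): none of the subtracted shapes is present at this height, so the result so far is unchanged — area = 374.50 mm²; (rotated 85° about Z; rotation is an isometry so areas/perimeters/island counts are preserved). At z = 13.56: the cube does not reach this height (z outside [0, 7.5]); the cube at (0, 6) is present — its section is the full 13.5×21 rectangle (area 283.50 mm²); Merging all regions: only the 13.5×21 cube at (0, 6) is present, so the union is just that shape — area = 283.50 mm²; the 10.5×8.5 cube at (0, 15.5) contributes its full rectangle (area 89.25 mm²); Taking the first minus the rest: starting from the result so far (283.50 mm²), the 10.5×8.5 cube at (0, 15.5) lies inside it touching the edge (removes its full 89.25 mm²) — area = 194.25 mm²; (whole slice rotated 85° about Z — lengths, areas and connectivity unchanged). Checking containment: the cross-section at z = 13.56 is a subset of the cross-section at z = 1.92.

entirely on top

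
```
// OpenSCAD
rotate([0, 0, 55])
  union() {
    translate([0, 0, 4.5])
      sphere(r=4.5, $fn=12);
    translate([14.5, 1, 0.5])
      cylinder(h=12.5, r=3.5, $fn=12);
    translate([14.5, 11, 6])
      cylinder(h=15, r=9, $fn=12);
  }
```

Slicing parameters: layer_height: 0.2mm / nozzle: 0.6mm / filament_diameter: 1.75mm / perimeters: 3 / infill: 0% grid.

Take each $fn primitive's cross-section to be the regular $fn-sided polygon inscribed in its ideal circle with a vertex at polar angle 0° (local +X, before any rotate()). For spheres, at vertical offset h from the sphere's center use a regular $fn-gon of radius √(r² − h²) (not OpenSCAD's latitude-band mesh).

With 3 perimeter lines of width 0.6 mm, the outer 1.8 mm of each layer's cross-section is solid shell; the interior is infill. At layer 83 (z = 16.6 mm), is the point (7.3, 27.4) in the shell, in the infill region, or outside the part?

At z = 16.6 mm: the sphere does not reach this height (|z−center|=12.100 > r=4.5); the cylinder at (14.5, 1) is absent (z outside [0.5, 13]); the r=9 cylinder at (14.5, 11) contributes a regular 12-gon of circumradius 9; Taking the union: only the r=9 cylinder at (14.5, 11) is present, so the union is just that shape — 1 connected region; (whole slice rotated 55° about Z — lengths, areas and connectivity unchanged). Overall, the cross-section is a single solid region. Undo the 55° rotation: the query point maps to (26.632, 9.736) in the un-rotated model frame. The nearest boundary edge runs (22.29, 6.50)→(23.50, 11.00); distance from the point to it = 3.35 mm. The point is not inside any of the regions above, so it lies outside the cross-section (3.35 mm from the nearest boundary).

outside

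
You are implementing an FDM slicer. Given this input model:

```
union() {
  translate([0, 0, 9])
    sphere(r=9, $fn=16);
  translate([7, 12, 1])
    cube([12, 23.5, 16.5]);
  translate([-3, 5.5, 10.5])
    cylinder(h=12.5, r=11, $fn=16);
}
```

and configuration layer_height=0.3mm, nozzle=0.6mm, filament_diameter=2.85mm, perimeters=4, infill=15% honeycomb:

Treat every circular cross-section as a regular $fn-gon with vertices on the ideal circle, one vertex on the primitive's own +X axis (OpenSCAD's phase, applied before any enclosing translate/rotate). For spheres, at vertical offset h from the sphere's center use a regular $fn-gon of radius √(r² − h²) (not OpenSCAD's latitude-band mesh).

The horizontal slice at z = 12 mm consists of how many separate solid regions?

At z = 12 mm: the r=9 sphere contributes a regular 16-gon of circumradius √(9²−3²) = 8.485; the cube at (7, 12) (footprint 12×23.5) is included at this height; the cylinder at (-3, 5.5): section is a regular 16-gon, circumradius r=11; Taking the union: the regions partially overlap (shared area 166.95 mm²), so overlapping operands fuse into one piece — 2 connected regions. The result has 2 disconnected regions.

2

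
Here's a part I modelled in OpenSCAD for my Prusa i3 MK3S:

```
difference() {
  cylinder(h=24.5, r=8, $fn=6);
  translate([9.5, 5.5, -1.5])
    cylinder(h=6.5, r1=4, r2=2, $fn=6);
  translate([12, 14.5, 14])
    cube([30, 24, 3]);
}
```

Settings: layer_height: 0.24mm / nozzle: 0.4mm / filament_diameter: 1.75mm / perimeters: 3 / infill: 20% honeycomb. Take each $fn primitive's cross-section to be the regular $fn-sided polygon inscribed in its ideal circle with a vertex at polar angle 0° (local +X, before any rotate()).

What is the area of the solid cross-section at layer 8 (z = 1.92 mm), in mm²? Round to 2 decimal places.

At z = 1.92 mm: the r=8 cylinder gives a regular 6-gon of circumradius 8 (constant along its height) (area = (6/2)·8.000²·sin(360°/6) = 166.28 mm²); the cone at (9.5, 5.5): at t=0.526 of its height the radius interpolates to r₁+(r₂−r₁)t = 2.948, giving a regular 6-gon of that circumradius (area = (6/2)·2.948²·sin(360°/6) = 22.57 mm²); the cube at (12, 14.5) is absent (z outside [14, 17]); Taking the first minus the rest: starting from the r=8 cylinder (166.28 mm²), the cone at (9.5, 5.5) misses the remaining region (no effect) — area = 166.28 mm². Overall, the cross-section is a single solid region. Net area = 166.28 mm².

166.28 mm²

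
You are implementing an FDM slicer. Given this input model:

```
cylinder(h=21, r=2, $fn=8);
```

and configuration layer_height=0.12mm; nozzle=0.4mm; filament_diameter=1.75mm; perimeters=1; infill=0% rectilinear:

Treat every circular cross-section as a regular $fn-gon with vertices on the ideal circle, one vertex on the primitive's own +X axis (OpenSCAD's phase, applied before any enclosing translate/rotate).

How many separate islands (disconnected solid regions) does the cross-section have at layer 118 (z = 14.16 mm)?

1

At z = 14.16 mm: the cylinder: section is a regular 8-gon, circumradius r=2. Overall, the cross-section is a single solid region. Island count = 1.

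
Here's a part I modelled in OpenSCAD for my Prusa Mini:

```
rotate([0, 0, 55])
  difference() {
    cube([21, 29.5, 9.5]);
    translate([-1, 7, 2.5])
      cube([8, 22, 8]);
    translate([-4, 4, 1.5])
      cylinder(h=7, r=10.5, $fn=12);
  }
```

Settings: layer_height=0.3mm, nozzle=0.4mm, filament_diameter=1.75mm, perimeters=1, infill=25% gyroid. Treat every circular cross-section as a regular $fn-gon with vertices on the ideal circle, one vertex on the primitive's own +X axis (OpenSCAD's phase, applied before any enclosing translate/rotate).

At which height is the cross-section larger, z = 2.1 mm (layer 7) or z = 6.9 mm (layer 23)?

layer 7 (z = 2.1 mm)

Layer 7 (z = 2.1): the 21×29.5 cube contributes its full rectangle (area 619.50 mm²); the cube at (-1, 7) is absent (z outside [2.5, 10.5]); the r=10.5 cylinder at (-4, 4) contributes a regular 12-gon of circumradius 10.5 (area = (12/2)·10.500²·sin(360°/12) = 330.75 mm²); After the difference (first − rest): starting from the 21×29.5 cube (619.50 mm²), the r=10.5 cylinder at (-4, 4) partially overlaps it — only the 66.69 mm² overlap (of its 330.75 mm²) is removed, clipping the outline — area = 552.81 mm²; (whole slice rotated 55° about Z — lengths, areas and connectivity unchanged). So its area = 552.81 mm². Layer 23 (z = 6.9): the cube is present — its section is the full 21×29.5 rectangle (area 619.50 mm²); the cube at (-1, 7) (footprint 8×22) is included at this height (area 176.00 mm²); the r=10.5 cylinder at (-4, 4) contributes a regular 12-gon of circumradius 10.5 (area = (12/2)·10.500²·sin(360°/12) = 330.75 mm²); Taking the first minus the rest: starting from the 21×29.5 cube (619.50 mm²), the 8×22 cube at (-1, 7) partially overlaps it — only the 154.00 mm² overlap (of its 176.00 mm²) is removed, clipping the outline; the r=10.5 cylinder at (-4, 4) partially overlaps it — only the 42.15 mm² overlap (of its 330.75 mm²) is removed, clipping the outline — area = 423.35 mm²; (whole slice rotated 55° about Z — lengths, areas and connectivity unchanged). So its area = 423.35 mm². Layer 7 is larger (552.81 vs 423.35 mm²).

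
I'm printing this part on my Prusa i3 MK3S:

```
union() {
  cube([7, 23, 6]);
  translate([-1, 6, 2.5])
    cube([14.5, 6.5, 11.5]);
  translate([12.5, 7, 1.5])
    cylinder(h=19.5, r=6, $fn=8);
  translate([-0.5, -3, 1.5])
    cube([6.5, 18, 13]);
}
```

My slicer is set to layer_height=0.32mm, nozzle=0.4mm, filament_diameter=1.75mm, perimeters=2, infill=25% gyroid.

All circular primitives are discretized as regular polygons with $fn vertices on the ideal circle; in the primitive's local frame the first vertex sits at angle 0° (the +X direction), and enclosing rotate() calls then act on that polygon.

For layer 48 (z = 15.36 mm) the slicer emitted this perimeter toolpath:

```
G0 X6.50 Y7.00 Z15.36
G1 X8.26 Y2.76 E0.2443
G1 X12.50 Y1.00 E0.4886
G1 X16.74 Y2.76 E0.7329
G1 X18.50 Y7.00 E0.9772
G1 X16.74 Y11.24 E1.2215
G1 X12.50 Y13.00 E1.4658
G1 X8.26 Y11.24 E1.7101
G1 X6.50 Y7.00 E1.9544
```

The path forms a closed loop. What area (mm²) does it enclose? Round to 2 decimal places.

101.76 mm²

Apply the shoelace formula to the sequence of (X, Y) vertices; enclosed area = 101.76 mm².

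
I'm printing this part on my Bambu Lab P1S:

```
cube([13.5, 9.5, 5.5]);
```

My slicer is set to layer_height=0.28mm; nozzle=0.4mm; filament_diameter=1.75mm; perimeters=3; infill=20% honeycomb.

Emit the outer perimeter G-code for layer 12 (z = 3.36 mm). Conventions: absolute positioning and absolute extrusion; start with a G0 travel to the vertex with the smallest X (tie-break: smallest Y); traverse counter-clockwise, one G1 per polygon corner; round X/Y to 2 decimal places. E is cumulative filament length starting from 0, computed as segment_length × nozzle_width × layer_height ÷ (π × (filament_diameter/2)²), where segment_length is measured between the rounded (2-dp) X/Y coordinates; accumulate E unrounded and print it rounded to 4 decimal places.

G0 X0.00 Y0.00 Z3.36
G1 X13.50 Y0.00 E0.6286
G1 X13.50 Y9.50 E1.0710
G1 X0.00 Y9.50 E1.6996
G1 X0.00 Y0.00 E2.1420

At z = 3.36 mm: the cube (footprint 13.5×9.5) is included at this height. The outline is a single polygon with 4 vertices. Extrusion per mm of travel: 0.4 × 0.28 / (π × 0.875²) = 0.046564. Accumulating E over each segment gives final E = 2.1420.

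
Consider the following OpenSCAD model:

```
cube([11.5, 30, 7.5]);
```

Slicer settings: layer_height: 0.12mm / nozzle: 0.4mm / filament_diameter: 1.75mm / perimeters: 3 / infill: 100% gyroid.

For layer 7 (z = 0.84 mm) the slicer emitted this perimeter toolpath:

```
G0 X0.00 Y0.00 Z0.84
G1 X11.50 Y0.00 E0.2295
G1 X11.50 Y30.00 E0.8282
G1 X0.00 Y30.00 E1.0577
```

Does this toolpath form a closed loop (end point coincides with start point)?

Start point (G0): (0.00, 0.00). End point (last G1): the path does not return to the start — open.

no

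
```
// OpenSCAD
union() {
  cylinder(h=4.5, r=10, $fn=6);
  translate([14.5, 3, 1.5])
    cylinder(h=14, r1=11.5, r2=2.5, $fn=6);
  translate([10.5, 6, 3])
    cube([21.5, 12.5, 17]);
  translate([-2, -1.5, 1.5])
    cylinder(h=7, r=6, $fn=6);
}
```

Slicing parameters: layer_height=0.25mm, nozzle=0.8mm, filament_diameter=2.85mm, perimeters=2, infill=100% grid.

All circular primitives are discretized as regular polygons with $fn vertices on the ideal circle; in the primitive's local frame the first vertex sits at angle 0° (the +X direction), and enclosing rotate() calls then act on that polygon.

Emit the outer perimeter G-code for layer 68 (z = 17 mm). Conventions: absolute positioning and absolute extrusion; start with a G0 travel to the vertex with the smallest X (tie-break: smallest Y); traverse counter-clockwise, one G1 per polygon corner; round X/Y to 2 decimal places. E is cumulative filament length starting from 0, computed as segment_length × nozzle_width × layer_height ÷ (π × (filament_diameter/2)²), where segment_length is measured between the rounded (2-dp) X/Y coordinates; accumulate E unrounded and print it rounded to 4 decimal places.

G0 X10.50 Y6.00 Z17.00
G1 X32.00 Y6.00 E0.6740
G1 X32.00 Y18.50 E1.0659
G1 X10.50 Y18.50 E1.7400
G1 X10.50 Y6.00 E2.1319

At z = 17 mm: the cylinder is absent (z outside [0, 4.5]); the cone at (14.5, 3) does not reach this height (z outside [1.5, 15.5]); the 21.5×12.5 cube at (10.5, 6) contributes its full rectangle; the cylinder at (-2, -1.5) is not intersected at this z (z outside [1.5, 8.5]); Merging all regions: only the 21.5×12.5 cube at (10.5, 6) is present, so the union is just that shape — 1 connected region. The outline is a single polygon with 4 vertices. Extrusion per mm of travel: 0.8 × 0.25 / (π × 1.425²) = 0.031351. Accumulating E over each segment gives final E = 2.1319.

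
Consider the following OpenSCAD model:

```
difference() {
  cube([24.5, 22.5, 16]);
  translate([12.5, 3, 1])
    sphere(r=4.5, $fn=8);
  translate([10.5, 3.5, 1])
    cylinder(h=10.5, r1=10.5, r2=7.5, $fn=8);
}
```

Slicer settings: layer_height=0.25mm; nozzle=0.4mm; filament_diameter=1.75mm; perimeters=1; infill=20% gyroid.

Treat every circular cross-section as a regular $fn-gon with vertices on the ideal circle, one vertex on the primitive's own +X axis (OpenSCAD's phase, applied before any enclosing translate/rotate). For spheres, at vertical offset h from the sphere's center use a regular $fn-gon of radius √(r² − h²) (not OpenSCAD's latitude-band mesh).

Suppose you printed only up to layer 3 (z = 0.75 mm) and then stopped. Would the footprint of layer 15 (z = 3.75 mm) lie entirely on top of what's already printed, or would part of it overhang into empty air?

entirely on top

Compare the two slices. At z = 0.75: the cube is present — its section is the full 24.5×22.5 rectangle (area 551.25 mm²); the sphere at (12.5, 3): section is a regular 8-gon, circumradius = √(r²−h²) = √(4.5²−0.25²) = 4.493 (area = (8/2)·4.493²·sin(360°/8) = 57.10 mm²); the cone at (10.5, 3.5) does not reach this height (z outside [1, 11.5]); Subtracting the remaining from the first: starting from the 24.5×22.5 cube (551.25 mm²), the r=4.5 sphere at (12.5, 3) partially overlaps it — only the 51.78 mm² overlap (of its 57.10 mm²) is removed, clipping the outline — area = 499.47 mm². At z = 3.75: the 24.5×22.5 cube contributes its full rectangle (area 551.25 mm²); the r=4.5 sphere at (12.5, 3) slices to a regular 8-gon of circumradius 3.562 (√(r²−h²) with h=2.75 from center) (area = (8/2)·3.562²·sin(360°/8) = 35.89 mm²); the cone at (10.5, 3.5): at t=0.262 of its height the radius interpolates to r₁+(r₂−r₁)t = 9.714, giving a regular 8-gon of that circumradius (area = (8/2)·9.714²·sin(360°/8) = 266.91 mm²); After the difference (first − rest): starting from the 24.5×22.5 cube (551.25 mm²), the r=4.5 sphere at (12.5, 3) partially overlaps it — only the 35.12 mm² overlap (of its 35.89 mm²) is removed, clipping the outline; the cone at (10.5, 3.5) partially overlaps it — only the 161.26 mm² overlap (of its 266.91 mm²) is removed, clipping the outline — area = 354.87 mm². Checking containment: the cross-section at z = 3.75 is a subset of the cross-section at z = 0.75.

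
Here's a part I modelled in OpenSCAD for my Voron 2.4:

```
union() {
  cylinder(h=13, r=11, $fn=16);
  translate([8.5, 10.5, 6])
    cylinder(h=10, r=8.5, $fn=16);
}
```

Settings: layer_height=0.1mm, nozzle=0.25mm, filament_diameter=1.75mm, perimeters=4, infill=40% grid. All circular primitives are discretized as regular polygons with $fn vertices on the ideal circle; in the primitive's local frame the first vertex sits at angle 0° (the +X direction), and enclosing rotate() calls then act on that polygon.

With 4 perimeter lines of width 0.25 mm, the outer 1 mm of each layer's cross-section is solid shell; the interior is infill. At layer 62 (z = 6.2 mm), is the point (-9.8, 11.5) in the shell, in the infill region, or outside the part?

At z = 6.2 mm: the r=11 cylinder gives a regular 16-gon of circumradius 11 (constant along its height); the cylinder at (8.5, 10.5): section is a regular 16-gon, circumradius r=8.5; Merging all regions: the regions partially overlap (shared area 53.61 mm²), so overlapping operands fuse into one piece — 1 connected region. Overall, the cross-section is a single solid region. The nearest boundary edge runs (-7.78, 7.78)→(-4.21, 10.16); distance from the point to it = 4.22 mm. The point is not inside any of the regions above, so it lies outside the cross-section (4.22 mm from the nearest boundary).

outside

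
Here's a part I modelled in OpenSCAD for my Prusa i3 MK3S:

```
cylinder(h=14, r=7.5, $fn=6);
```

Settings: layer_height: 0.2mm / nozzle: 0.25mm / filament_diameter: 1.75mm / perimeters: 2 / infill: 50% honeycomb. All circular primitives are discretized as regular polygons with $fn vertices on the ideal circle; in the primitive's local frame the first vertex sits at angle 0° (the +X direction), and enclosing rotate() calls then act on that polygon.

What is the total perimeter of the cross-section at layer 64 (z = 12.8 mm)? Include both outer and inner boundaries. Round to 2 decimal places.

At z = 12.8 mm: the cylinder: section is a regular 6-gon, circumradius r=7.5 (perimeter = 2·6·7.500·sin(180°/6) = 45.00 mm). Overall, the cross-section is a single solid region. Total boundary length (outer) = 45.00 mm.

45.00 mm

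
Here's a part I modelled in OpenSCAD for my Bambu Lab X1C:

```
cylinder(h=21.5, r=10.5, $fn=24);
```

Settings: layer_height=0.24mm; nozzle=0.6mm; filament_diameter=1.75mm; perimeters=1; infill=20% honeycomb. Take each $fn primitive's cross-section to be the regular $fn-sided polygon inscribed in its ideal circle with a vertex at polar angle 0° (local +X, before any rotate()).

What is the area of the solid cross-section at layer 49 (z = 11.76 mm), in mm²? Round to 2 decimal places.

342.42 mm²

At z = 11.76 mm: the cylinder: section is a regular 24-gon, circumradius r=10.5 (area = (24/2)·10.500²·sin(360°/24) = 342.42 mm²). Overall, the cross-section is a single solid region. Net area = 342.42 mm².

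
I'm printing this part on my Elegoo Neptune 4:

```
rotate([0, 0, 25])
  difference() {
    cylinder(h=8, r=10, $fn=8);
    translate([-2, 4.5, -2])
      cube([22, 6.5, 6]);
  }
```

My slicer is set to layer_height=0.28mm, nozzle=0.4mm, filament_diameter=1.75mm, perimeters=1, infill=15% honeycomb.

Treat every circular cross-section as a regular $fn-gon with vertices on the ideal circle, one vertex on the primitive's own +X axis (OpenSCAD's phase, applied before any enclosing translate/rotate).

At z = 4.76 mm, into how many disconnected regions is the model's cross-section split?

1

At z = 4.76 mm: the r=10 cylinder gives a regular 8-gon of circumradius 10 (constant along its height); the cube at (-2, 4.5) does not reach this height (z outside [-2, 4]); After the difference (first − rest): none of the subtracted shapes is present at this height, so the r=10 cylinder is unchanged — 1 connected region; (rotated 25° about Z; rotation is an isometry so areas/perimeters/island counts are preserved). The result has 1 disconnected region.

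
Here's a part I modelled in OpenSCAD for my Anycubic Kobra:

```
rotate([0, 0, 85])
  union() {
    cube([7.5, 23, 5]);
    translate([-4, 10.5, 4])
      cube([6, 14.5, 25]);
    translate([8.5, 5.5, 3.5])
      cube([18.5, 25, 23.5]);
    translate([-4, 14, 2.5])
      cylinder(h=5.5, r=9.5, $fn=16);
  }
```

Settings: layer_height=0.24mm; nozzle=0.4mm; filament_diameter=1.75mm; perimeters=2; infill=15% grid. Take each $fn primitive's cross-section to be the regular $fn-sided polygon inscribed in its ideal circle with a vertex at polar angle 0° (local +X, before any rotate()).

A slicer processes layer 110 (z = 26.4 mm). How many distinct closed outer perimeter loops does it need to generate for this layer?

2

At z = 26.4 mm: the cube is absent (z outside [0, 5]); the cube at (-4, 10.5) is present — its section is the full 6×14.5 rectangle; the 18.5×25 cube at (8.5, 5.5) contributes its full rectangle; the cylinder at (-4, 14) is not intersected at this z (z outside [2.5, 8]); Taking the union: the 2 present regions are separate (no shared area or edge), so areas and boundary lengths simply add and each stays a separate island — 2 connected regions; (whole slice rotated 85° about Z — lengths, areas and connectivity unchanged). The result has 2 disconnected regions.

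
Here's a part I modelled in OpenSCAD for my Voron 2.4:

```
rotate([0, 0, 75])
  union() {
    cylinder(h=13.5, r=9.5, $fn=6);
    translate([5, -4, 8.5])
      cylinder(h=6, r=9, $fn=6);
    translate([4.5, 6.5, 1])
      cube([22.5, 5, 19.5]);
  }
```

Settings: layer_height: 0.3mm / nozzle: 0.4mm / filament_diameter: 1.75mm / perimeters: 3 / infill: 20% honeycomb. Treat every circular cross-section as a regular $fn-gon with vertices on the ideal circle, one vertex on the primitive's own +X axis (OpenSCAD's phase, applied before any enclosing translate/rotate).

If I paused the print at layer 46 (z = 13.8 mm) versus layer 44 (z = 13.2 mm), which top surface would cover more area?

layer 44 (z = 13.2 mm)

Layer 46 (z = 13.8): the cylinder is absent (z outside [0, 13.5]); the r=9 cylinder at (5, -4) gives a regular 6-gon of circumradius 9 (constant along its height) (area = (6/2)·9.000²·sin(360°/6) = 210.44 mm²); the 22.5×5 cube at (4.5, 6.5) contributes its full rectangle (area 112.50 mm²); Merging all regions: the 2 present regions are separate (no shared area or edge), so areas and boundary lengths simply add and each stays a separate island — area = 322.94 mm²; (whole slice rotated 75° about Z — lengths, areas and connectivity unchanged). So its area = 322.94 mm². Layer 44 (z = 13.2): the r=9.5 cylinder gives a regular 6-gon of circumradius 9.5 (constant along its height) (area = (6/2)·9.500²·sin(360°/6) = 234.48 mm²); the cylinder at (5, -4): section is a regular 6-gon, circumradius r=9 (area = (6/2)·9.000²·sin(360°/6) = 210.44 mm²); the 22.5×5 cube at (4.5, 6.5) contributes its full rectangle (area 112.50 mm²); Taking the union: the regions partially overlap — summed areas 557.42 mm² minus the doubly-counted overlap 117.19 mm² gives 440.23 mm² — area = 440.23 mm²; (rotated 75° about Z; rotation is an isometry so areas/perimeters/island counts are preserved). So its area = 440.23 mm². Layer 44 is larger (440.23 vs 322.94 mm²).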